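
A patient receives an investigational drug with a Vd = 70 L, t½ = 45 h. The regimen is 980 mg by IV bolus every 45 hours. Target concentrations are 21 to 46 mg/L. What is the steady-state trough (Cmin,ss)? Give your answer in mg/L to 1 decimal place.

14.0 mg/L

The dosing interval is 1 half-life, so f = 2^(−1) = 0.5.
At steady state, R = 1/(1 − 0.5) = 2/1.
Single-dose peak C₀ = D/Vd = 980/70 = 14 mg/L.
Steady-state peak Cmax,ss = C₀·R = 14 × 2/1 ≈ 28.000 mg/L.
Steady-state trough Cmin,ss = Cmax,ss·f ≈ 28.000 × 0.5 ≈ 14.000 mg/L.
Trough 14.0 mg/L vs MEC 21 mg/L: subtherapeutic.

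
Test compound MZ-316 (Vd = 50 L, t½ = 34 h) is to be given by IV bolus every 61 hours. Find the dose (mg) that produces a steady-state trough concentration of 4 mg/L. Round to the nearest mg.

τ/t½ = 61/34 ≈ 1.7941, so f = (1/2)^(61/34) ≈ 0.288348.
Cmin,ss = (D/Vd)·f/(1−f), so D = Cmin,ss·Vd·(1−f)/f.
D = 4 × 50 × (1−f)/f ≈ 4 × 50 × 2.46803 ≈ 493.61 mg.

494 mg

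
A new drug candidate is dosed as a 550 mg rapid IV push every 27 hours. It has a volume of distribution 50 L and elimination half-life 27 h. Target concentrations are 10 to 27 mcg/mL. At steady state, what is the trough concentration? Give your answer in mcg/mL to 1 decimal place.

The dosing interval is 1 half-life, so f = 2^(−1) = 0.5.
Accumulation ratio R = 1/(1 − f) = 1/0.5 = 2/1.
Single-dose peak C₀ = D/Vd = 550/50 = 11 mcg/mL.
Steady-state peak Cmax,ss = C₀·R = 11 × 2/1 ≈ 22.000 mcg/mL.
Steady-state trough Cmin,ss = Cmax,ss·f ≈ 22.000 × 0.5 ≈ 11.000 mcg/mL.
Trough 11.0 mcg/mL vs MEC 10 mcg/mL: adequate.

11.0 mcg/mL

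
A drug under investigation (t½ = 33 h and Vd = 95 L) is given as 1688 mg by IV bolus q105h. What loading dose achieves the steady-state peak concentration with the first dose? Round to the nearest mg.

f = (1/2)^(105/33) ≈ 0.110199; accumulation ratio R = 1/(1−f) ≈ 1.12385.
Loading dose to hit Cmax,ss on first dose: D_load = D_maint·R ≈ 1688 × 1.12385 ≈ 1897.06 mg.

1897 mg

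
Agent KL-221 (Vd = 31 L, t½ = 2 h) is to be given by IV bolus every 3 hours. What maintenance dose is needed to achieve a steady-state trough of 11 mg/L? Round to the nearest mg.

623 mg

τ/t½ = 3/2 ≈ 1.5, so f = (1/2)^(3/2) ≈ 0.353553.
Cmin,ss = (D/Vd)·f/(1−f), so D = Cmin,ss·Vd·(1−f)/f.
D = 11 × 31 × (1−f)/f ≈ 11 × 31 × 1.82843 ≈ 623.49 mg.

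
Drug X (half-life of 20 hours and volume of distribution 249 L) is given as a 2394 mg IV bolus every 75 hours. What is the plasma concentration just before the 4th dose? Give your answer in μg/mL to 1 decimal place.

f = (1/2)^(τ/t½) = (1/2)^(75/20) ≈ 0.0743.
C₀ = D/Vd = 2394/249 ≈ 9.614 μg/mL.
Before the 4th dose, 3 doses have been given. Superposition: Cmin = C₀·(f + f² + … + f^3).
≈ 9.614 × (0.0743 + 0.0055 + 0.0004) ≈ 9.614 × 0.0802 ≈ 0.771 μg/mL.

0.8 μg/mL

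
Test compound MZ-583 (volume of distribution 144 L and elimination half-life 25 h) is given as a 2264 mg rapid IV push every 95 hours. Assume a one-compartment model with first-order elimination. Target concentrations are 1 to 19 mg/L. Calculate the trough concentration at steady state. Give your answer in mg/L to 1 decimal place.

Over one 95-h interval, 95/25 ≈ 3.8 half-lives elapse, leaving f ≈ 0.0718 of each dose.
At steady state, accumulation factor R = 1/(1 − e^(−kτ)) ≈ 1.0774.
Each bolus raises the concentration by D/Vd = 2264/144 ≈ 15.722 mg/L.
Cmax,ss = C₀/(1 − f) ≈ 15.722/0.9282 ≈ 16.938 mg/L.
One interval later, Cmin,ss = Cmax,ss·e^(−kτ) ≈ 16.938 × 0.0718 ≈ 1.216 mg/L.
Trough 1.2 mg/L vs MEC 1 mg/L: adequate.

1.2 mg/L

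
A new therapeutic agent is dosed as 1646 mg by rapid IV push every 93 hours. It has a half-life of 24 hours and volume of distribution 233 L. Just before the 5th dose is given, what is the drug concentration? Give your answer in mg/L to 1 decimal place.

0.5 mg/L

f = (1/2)^(τ/t½) = (1/2)^(93/24) ≈ 0.0682.
C₀ = D/Vd = 1646/233 ≈ 7.064 mg/L.
Before the 5th dose, 4 doses have been given. Superposition: Cmin = C₀·(f + f² + … + f^4).
≈ 7.064 × (0.0682 + 0.0047 + 0.0003 + 0.0000) ≈ 7.064 × 0.0732 ≈ 0.517 mg/L.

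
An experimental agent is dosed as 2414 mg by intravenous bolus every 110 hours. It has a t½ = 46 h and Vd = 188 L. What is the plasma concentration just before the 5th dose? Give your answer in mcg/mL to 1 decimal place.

f = (1/2)^(τ/t½) = (1/2)^(110/46) ≈ 0.1906.
C₀ = D/Vd = 2414/188 ≈ 12.840 mcg/mL.
Before the 5th dose, 4 doses have been given. Superposition: Cmin = C₀·(f + f² + … + f^4).
≈ 12.840 × (0.1906 + 0.0363 + 0.0069 + 0.0013) ≈ 12.840 × 0.2351 ≈ 3.019 mcg/mL.

3.0 mcg/mL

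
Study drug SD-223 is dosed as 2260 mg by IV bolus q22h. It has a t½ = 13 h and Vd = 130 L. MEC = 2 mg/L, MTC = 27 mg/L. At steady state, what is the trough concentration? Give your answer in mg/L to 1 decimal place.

Over one 22-h interval, 22/13 ≈ 1.6923 half-lives elapse, leaving f ≈ 0.3094 of each dose.
Accumulation ratio R = 1/(1 − f) ≈ 1/0.6906 ≈ 1.4480.
Single-dose peak C₀ = D/Vd = 2260/130 ≈ 17.385 mg/L.
Steady-state peak Cmax,ss = C₀·R ≈ 17.385 × 1.4480 ≈ 25.173 mg/L.
Steady-state trough Cmin,ss = Cmax,ss·f ≈ 25.173 × 0.3094 ≈ 7.789 mg/L.
Trough 7.8 mg/L vs MEC 2 mg/L: adequate.

7.8 mg/L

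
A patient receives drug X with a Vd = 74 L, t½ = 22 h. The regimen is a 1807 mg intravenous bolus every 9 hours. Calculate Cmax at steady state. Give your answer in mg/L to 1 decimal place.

98.9 mg/L

Over one 9-h interval, 9/22 ≈ 0.40909 half-lives elapse, leaving f ≈ 0.7531 of each dose.
Accumulation ratio R = 1/(1 − f) ≈ 1/0.2469 ≈ 4.0502.
Single-dose peak C₀ = D/Vd = 1807/74 ≈ 24.419 mg/L.
Steady-state peak Cmax,ss = C₀·R ≈ 24.419 × 4.0502 ≈ 98.902 mg/L.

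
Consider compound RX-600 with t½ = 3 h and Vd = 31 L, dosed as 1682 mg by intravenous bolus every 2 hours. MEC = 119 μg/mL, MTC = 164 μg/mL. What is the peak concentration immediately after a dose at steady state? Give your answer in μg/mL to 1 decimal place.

k = ln2/t½ = ln2/3 ≈ 0.231049 h⁻¹; fraction remaining f = e^(−kτ) = e^(−0.231049×2) ≈ 0.6300.
Accumulation ratio R = 1/(1 − f) ≈ 1/0.3700 ≈ 2.7027.
Single-dose peak C₀ = D/Vd = 1682/31 ≈ 54.258 μg/mL.
Cmax,ss = C₀/(1 − f) ≈ 54.258/0.3700 ≈ 146.643 μg/mL.
Peak 146.6 μg/mL vs MTC 164 μg/mL: below toxic threshold.

146.6 μg/mL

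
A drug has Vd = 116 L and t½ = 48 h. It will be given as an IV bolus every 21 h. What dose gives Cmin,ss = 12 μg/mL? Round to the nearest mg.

τ/t½ = 21/48 ≈ 0.4375, so f = (1/2)^(21/48) ≈ 0.738413.
Cmin,ss = (D/Vd)·f/(1−f), so D = Cmin,ss·Vd·(1−f)/f.
D = 12 × 116 × (1−f)/f ≈ 12 × 116 × 0.35426 ≈ 493.13 mg.

493 mg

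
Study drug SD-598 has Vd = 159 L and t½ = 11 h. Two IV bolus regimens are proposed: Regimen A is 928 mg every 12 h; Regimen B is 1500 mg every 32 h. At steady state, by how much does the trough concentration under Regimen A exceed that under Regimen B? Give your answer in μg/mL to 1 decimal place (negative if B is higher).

3.7 μg/mL

Regimen A: f = (1/2)^(12/11) ≈ 0.4695; Cmin,ss = (928/159)·f/(1−f) ≈ 5.165 μg/mL.
Regimen B: f = (1/2)^(32/11) ≈ 0.1331; Cmin,ss = (1500/159)·f/(1−f) ≈ 1.448 μg/mL.
Difference ≈ 5.165 − 1.448 ≈ 3.717 μg/mL.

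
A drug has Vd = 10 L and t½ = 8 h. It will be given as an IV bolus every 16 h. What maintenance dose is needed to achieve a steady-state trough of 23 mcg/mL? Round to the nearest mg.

690 mg

τ/t½ = 16/8 ≈ 2, so f = (1/2)^(16/8) ≈ 0.250000.
Cmin,ss = (D/Vd)·f/(1−f), so D = Cmin,ss·Vd·(1−f)/f.
D = 23 × 10 × (1−f)/f ≈ 23 × 10 × 3.00000 ≈ 690.00 mg.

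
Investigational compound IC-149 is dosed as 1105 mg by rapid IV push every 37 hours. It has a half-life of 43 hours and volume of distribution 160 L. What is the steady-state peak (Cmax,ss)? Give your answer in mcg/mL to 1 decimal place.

k = ln2/t½ = ln2/43 ≈ 0.016120 h⁻¹; fraction remaining f = e^(−kτ) = e^(−0.016120×37) ≈ 0.5508.
At steady state, accumulation factor R = 1/(1 − e^(−kτ)) ≈ 2.2262.
Each bolus raises the concentration by D/Vd = 1105/160 ≈ 6.906 mcg/mL.
Steady-state peak Cmax,ss = C₀·R ≈ 6.906 × 2.2262 ≈ 15.374 mcg/mL.

15.4 mcg/mL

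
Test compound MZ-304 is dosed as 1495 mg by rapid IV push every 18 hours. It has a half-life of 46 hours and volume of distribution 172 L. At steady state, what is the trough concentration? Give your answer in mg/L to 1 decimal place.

τ/t½ = 18/46 ≈ 0.3913, so fraction remaining f = (1/2)^(18/46) ≈ 0.7624.
At steady state, accumulation factor R = 1/(1 − e^(−kτ)) ≈ 4.2088.
Each bolus raises the concentration by D/Vd = 1495/172 ≈ 8.692 mg/L.
Steady-state peak Cmax,ss = C₀·R ≈ 8.692 × 4.2088 ≈ 36.583 mg/L.
One interval later, Cmin,ss = Cmax,ss·e^(−kτ) ≈ 36.583 × 0.7624 ≈ 27.891 mg/L.

27.9 mg/L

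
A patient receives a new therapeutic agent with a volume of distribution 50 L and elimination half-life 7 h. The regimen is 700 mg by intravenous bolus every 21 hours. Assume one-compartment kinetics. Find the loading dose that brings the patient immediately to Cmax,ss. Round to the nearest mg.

f = (1/2)^(21/7) ≈ 0.125000; accumulation ratio R = 1/(1−f) ≈ 1.14286.
Loading dose to hit Cmax,ss on first dose: D_load = D_maint·R ≈ 700 × 1.14286 ≈ 800.00 mg.

800 mg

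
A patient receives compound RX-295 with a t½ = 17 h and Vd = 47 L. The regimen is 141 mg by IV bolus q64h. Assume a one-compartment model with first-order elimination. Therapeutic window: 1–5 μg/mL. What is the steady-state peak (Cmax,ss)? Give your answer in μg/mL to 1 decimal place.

3.2 μg/mL

τ/t½ = 64/17 ≈ 3.7647, so fraction remaining f = (1/2)^(64/17) ≈ 0.0736.
At steady state, accumulation factor R = 1/(1 − e^(−kτ)) ≈ 1.0794.
Each bolus raises the concentration by D/Vd = 141/47 ≈ 3.000 μg/mL.
Steady-state peak Cmax,ss = C₀·R ≈ 3.000 × 1.0794 ≈ 3.238 μg/mL.
Peak 3.2 μg/mL vs MTC 5 μg/mL: below toxic threshold.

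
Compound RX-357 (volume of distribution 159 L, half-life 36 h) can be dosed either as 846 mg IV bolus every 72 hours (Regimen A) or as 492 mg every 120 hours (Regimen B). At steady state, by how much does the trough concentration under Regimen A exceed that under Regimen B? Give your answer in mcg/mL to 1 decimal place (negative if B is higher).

Regimen A: f = (1/2)^(72/36) ≈ 0.2500; Cmin,ss = (846/159)·f/(1−f) ≈ 1.774 mcg/mL.
Regimen B: f = (1/2)^(120/36) ≈ 0.0992; Cmin,ss = (492/159)·f/(1−f) ≈ 0.341 mcg/mL.
Difference ≈ 1.774 − 0.341 ≈ 1.433 mcg/mL.

1.4 mcg/mL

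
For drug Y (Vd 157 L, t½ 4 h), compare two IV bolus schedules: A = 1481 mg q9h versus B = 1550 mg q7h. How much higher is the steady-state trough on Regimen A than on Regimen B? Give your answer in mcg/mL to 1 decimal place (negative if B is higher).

-1.7 mcg/mL

Regimen A: f = (1/2)^(9/4) ≈ 0.2102; Cmin,ss = (1481/157)·f/(1−f) ≈ 2.511 mcg/mL.
Regimen B: f = (1/2)^(7/4) ≈ 0.2973; Cmin,ss = (1550/157)·f/(1−f) ≈ 4.177 mcg/mL.
Difference ≈ 2.511 − 4.177 ≈ -1.666 mcg/mL.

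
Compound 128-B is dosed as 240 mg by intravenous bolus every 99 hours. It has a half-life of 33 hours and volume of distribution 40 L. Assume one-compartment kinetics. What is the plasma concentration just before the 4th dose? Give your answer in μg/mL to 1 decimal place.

0.9 μg/mL

f = (1/2)^(τ/t½) = (1/2)^(99/33) ≈ 0.1250.
C₀ = D/Vd = 240/40 ≈ 6.000 μg/mL.
Before the 4th dose, 3 doses have been given. Superposition: Cmin = C₀·(f + f² + … + f^3).
≈ 6.000 × (0.1250 + 0.0156 + 0.0020) ≈ 6.000 × 0.1426 ≈ 0.856 μg/mL.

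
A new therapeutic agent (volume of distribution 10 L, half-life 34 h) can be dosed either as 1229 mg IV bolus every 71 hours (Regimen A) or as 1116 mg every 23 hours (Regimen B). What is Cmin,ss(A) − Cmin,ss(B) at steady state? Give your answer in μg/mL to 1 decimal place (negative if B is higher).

Regimen A: f = (1/2)^(71/34) ≈ 0.2352; Cmin,ss = (1229/10)·f/(1−f) ≈ 37.796 μg/mL.
Regimen B: f = (1/2)^(23/34) ≈ 0.6257; Cmin,ss = (1116/10)·f/(1−f) ≈ 186.557 μg/mL.
Difference ≈ 37.796 − 186.557 ≈ -148.761 μg/mL.

-148.8 μg/mL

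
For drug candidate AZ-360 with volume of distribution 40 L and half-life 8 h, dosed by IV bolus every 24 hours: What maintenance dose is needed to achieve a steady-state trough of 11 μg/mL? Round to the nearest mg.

τ/t½ = 24/8 ≈ 3, so f = (1/2)^(24/8) ≈ 0.125000.
Cmin,ss = (D/Vd)·f/(1−f), so D = Cmin,ss·Vd·(1−f)/f.
D = 11 × 40 × (1−f)/f ≈ 11 × 40 × 7.00000 ≈ 3080.00 mg.

3080 mg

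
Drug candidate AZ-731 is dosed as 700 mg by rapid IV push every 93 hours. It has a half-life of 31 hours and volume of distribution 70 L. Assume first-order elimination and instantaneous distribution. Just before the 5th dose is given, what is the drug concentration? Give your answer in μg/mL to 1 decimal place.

f = (1/2)^(τ/t½) = (1/2)^(93/31) ≈ 0.1250.
C₀ = D/Vd = 700/70 ≈ 10.000 μg/mL.
Before the 5th dose, 4 doses have been given. Superposition: Cmin = C₀·(f + f² + … + f^4).
≈ 10.000 × (0.1250 + 0.0156 + 0.0020 + 0.0002) ≈ 10.000 × 0.1428 ≈ 1.428 μg/mL.

1.4 μg/mL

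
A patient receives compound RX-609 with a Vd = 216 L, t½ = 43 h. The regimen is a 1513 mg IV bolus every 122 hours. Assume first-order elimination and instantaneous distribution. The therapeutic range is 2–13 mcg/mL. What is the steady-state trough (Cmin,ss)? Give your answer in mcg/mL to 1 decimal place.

τ/t½ = 122/43 ≈ 2.8372, so fraction remaining f = (1/2)^(122/43) ≈ 0.1399.
Single-dose peak C₀ = D/Vd = 1513/216 ≈ 7.005 mcg/mL.
Steady-state trough Cmin,ss = C₀·f/(1−f) ≈ 7.005 × 0.1399/0.8601 ≈ 1.139 mcg/mL.
Trough 1.1 mcg/mL vs MEC 2 mcg/mL: subtherapeutic.

1.1 mcg/mL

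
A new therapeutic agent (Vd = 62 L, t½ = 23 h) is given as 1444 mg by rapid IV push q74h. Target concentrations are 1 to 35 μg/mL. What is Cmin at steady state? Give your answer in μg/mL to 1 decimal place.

2.8 μg/mL

k = ln2/t½ = ln2/23 ≈ 0.030137 h⁻¹; fraction remaining f = e^(−kτ) = e^(−0.030137×74) ≈ 0.1075.
Each bolus raises the concentration by D/Vd = 1444/62 ≈ 23.290 μg/mL.
Steady-state trough Cmin,ss = C₀·f/(1−f) ≈ 23.290 × 0.1075/0.8925 ≈ 2.805 μg/mL.
Trough 2.8 μg/mL vs MEC 1 μg/mL: adequate.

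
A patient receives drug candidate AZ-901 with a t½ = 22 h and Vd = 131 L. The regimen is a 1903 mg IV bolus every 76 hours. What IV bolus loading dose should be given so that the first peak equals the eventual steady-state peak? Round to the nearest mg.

f = (1/2)^(76/22) ≈ 0.091218; accumulation ratio R = 1/(1−f) ≈ 1.10037.
Loading dose to hit Cmax,ss on first dose: D_load = D_maint·R ≈ 1903 × 1.10037 ≈ 2094.00 mg.

2094 mg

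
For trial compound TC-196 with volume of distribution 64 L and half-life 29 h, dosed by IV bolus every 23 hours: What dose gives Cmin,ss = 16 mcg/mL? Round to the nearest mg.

τ/t½ = 23/29 ≈ 0.7931, so f = (1/2)^(23/29) ≈ 0.577101.
Cmin,ss = (D/Vd)·f/(1−f), so D = Cmin,ss·Vd·(1−f)/f.
D = 16 × 64 × (1−f)/f ≈ 16 × 64 × 0.73280 ≈ 750.39 mg.

750 mg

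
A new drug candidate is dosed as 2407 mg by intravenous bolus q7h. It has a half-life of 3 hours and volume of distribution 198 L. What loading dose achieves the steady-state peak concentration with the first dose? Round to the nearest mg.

3003 mg

f = (1/2)^(7/3) ≈ 0.198425; accumulation ratio R = 1/(1−f) ≈ 1.24754.
Loading dose to hit Cmax,ss on first dose: D_load = D_maint·R ≈ 2407 × 1.24754 ≈ 3002.83 mg.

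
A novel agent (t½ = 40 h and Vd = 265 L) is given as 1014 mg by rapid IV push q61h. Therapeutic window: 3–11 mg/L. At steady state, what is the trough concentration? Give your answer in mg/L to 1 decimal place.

2.0 mg/L

Over one 61-h interval, 61/40 ≈ 1.525 half-lives elapse, leaving f ≈ 0.3475 of each dose.
At steady state, accumulation factor R = 1/(1 − e^(−kτ)) ≈ 1.5326.
Single-dose peak C₀ = D/Vd = 1014/265 ≈ 3.826 mg/L.
Steady-state peak Cmax,ss = C₀·R ≈ 3.826 × 1.5326 ≈ 5.864 mg/L.
Steady-state trough Cmin,ss = Cmax,ss·f ≈ 5.864 × 0.3475 ≈ 2.038 mg/L.
Trough 2.0 mg/L vs MEC 3 mg/L: subtherapeutic.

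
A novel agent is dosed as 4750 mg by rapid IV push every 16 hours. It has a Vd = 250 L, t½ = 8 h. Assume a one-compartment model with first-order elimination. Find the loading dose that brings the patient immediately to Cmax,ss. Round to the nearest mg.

6333 mg

f = (1/2)^(16/8) ≈ 0.250000; accumulation ratio R = 1/(1−f) ≈ 1.33333.
Loading dose to hit Cmax,ss on first dose: D_load = D_maint·R ≈ 4750 × 1.33333 ≈ 6333.32 mg.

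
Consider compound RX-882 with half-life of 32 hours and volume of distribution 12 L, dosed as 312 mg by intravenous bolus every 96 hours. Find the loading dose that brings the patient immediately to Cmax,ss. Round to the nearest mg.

f = (1/2)^(96/32) ≈ 0.125000; accumulation ratio R = 1/(1−f) ≈ 1.14286.
Loading dose to hit Cmax,ss on first dose: D_load = D_maint·R ≈ 312 × 1.14286 ≈ 356.57 mg.

357 mg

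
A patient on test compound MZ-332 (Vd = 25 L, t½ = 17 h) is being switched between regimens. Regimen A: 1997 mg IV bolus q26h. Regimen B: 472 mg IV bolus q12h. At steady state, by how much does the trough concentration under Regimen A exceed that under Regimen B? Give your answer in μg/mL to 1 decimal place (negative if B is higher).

Regimen A: f = (1/2)^(26/17) ≈ 0.3464; Cmin,ss = (1997/25)·f/(1−f) ≈ 42.335 μg/mL.
Regimen B: f = (1/2)^(12/17) ≈ 0.6131; Cmin,ss = (472/25)·f/(1−f) ≈ 29.918 μg/mL.
Difference ≈ 42.335 − 29.918 ≈ 12.417 μg/mL.

12.4 μg/mL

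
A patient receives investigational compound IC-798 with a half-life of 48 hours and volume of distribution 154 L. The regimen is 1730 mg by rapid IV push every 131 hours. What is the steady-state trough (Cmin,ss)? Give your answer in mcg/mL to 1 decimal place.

Over one 131-h interval, 131/48 ≈ 2.7292 half-lives elapse, leaving f ≈ 0.1508 of each dose.
Single-dose peak C₀ = D/Vd = 1730/154 ≈ 11.234 mcg/mL.
Steady-state trough Cmin,ss = C₀·f/(1−f) ≈ 11.234 × 0.1508/0.8492 ≈ 1.995 mcg/mL.

2.0 mcg/mL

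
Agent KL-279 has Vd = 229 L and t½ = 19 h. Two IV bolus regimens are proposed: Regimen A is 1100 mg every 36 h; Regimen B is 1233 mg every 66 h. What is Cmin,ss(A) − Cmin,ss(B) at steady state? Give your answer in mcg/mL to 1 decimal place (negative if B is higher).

1.2 mcg/mL

Regimen A: f = (1/2)^(36/19) ≈ 0.2689; Cmin,ss = (1100/229)·f/(1−f) ≈ 1.767 mcg/mL.
Regimen B: f = (1/2)^(66/19) ≈ 0.0900; Cmin,ss = (1233/229)·f/(1−f) ≈ 0.533 mcg/mL.
Difference ≈ 1.767 − 0.533 ≈ 1.234 mcg/mL.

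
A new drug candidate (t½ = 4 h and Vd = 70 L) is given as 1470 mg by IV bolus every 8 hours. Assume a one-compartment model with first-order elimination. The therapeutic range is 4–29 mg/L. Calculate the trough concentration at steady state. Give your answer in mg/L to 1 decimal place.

τ = 8 h = 2 half-lives, so f = (1/2)^2 = 0.25.
At steady state, R = 1/(1 − 0.25) = 4/3.
Single-dose peak C₀ = D/Vd = 1470/70 = 21 mg/L.
Steady-state peak Cmax,ss = C₀·R = 21 × 4/3 ≈ 28.000 mg/L.
Steady-state trough Cmin,ss = Cmax,ss·f ≈ 28.000 × 0.25 ≈ 7.000 mg/L.
Trough 7.0 mg/L vs MEC 4 mg/L: adequate.

7.0 mg/L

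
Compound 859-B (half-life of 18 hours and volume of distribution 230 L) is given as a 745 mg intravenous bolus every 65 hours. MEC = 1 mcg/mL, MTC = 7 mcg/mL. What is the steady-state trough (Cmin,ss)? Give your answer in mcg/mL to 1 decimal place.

0.3 mcg/mL

Over one 65-h interval, 65/18 ≈ 3.6111 half-lives elapse, leaving f ≈ 0.0818 of each dose.
Each bolus raises the concentration by D/Vd = 745/230 ≈ 3.239 mcg/mL.
Steady-state trough Cmin,ss = C₀·f/(1−f) ≈ 3.239 × 0.0818/0.9182 ≈ 0.289 mcg/mL.
Trough 0.3 mcg/mL vs MEC 1 mcg/mL: subtherapeutic.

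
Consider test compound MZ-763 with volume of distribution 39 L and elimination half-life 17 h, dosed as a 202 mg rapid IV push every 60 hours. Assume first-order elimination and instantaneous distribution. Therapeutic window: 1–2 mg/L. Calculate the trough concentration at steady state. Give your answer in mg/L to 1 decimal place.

0.5 mg/L

k = ln2/t½ = ln2/17 ≈ 0.040773 h⁻¹; fraction remaining f = e^(−kτ) = e^(−0.040773×60) ≈ 0.0866.
At steady state, accumulation factor R = 1/(1 − e^(−kτ)) ≈ 1.0948.
Each bolus raises the concentration by D/Vd = 202/39 ≈ 5.179 mg/L.
Steady-state peak Cmax,ss = C₀·R ≈ 5.179 × 1.0948 ≈ 5.670 mg/L.
Steady-state trough Cmin,ss = Cmax,ss·f ≈ 5.670 × 0.0866 ≈ 0.491 mg/L.
Trough 0.5 mg/L vs MEC 1 mg/L: subtherapeutic.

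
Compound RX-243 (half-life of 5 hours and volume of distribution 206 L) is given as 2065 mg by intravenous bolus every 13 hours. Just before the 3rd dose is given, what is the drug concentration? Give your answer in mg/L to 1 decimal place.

1.9 mg/L

f = (1/2)^(τ/t½) = (1/2)^(13/5) ≈ 0.1649.
C₀ = D/Vd = 2065/206 ≈ 10.024 mg/L.
Before the 3rd dose, 2 doses have been given. Superposition: Cmin = C₀·(f + f²).
≈ 10.024 × (0.1649 + 0.0272) ≈ 10.024 × 0.1921 ≈ 1.926 mg/L.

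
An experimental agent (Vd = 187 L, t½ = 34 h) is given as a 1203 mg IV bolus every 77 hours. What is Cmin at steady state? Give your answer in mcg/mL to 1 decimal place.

k = ln2/t½ = ln2/34 ≈ 0.020387 h⁻¹; fraction remaining f = e^(−kτ) = e^(−0.020387×77) ≈ 0.2081.
Each bolus raises the concentration by D/Vd = 1203/187 ≈ 6.433 mcg/mL.
Steady-state trough Cmin,ss = C₀·f/(1−f) ≈ 6.433 × 0.2081/0.7919 ≈ 1.691 mcg/mL.

1.7 mcg/mL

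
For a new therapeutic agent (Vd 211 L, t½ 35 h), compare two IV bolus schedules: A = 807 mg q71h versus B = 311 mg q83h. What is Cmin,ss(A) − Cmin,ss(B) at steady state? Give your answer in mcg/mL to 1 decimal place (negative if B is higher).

0.9 mcg/mL

Regimen A: f = (1/2)^(71/35) ≈ 0.2451; Cmin,ss = (807/211)·f/(1−f) ≈ 1.242 mcg/mL.
Regimen B: f = (1/2)^(83/35) ≈ 0.1933; Cmin,ss = (311/211)·f/(1−f) ≈ 0.353 mcg/mL.
Difference ≈ 1.242 − 0.353 ≈ 0.889 mcg/mL.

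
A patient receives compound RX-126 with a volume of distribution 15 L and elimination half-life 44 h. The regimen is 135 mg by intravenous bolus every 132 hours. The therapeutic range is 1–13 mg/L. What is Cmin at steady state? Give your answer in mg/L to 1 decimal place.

1.3 mg/L

The dosing interval is 3 half-lives, so f = 2^(−3) = 0.125.
Accumulation ratio R = 1/(1 − f) = 1/0.875 = 8/7.
Single-dose peak C₀ = D/Vd = 135/15 = 9 mg/L.
Steady-state peak Cmax,ss = C₀·R = 9 × 8/7 ≈ 10.286 mg/L.
Steady-state trough Cmin,ss = Cmax,ss·f ≈ 10.286 × 0.125 ≈ 1.286 mg/L.
Trough 1.3 mg/L vs MEC 1 mg/L: adequate.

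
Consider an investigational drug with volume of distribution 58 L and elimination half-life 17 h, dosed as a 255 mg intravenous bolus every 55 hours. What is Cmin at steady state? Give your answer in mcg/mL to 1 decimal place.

0.5 mcg/mL

Over one 55-h interval, 55/17 ≈ 3.2353 half-lives elapse, leaving f ≈ 0.1062 of each dose.
Accumulation ratio R = 1/(1 − f) ≈ 1/0.8938 ≈ 1.1188.
Single-dose peak C₀ = D/Vd = 255/58 ≈ 4.397 mcg/mL.
Cmax,ss = C₀/(1 − f) ≈ 4.397/0.8938 ≈ 4.919 mcg/mL.
Steady-state trough Cmin,ss = Cmax,ss·f ≈ 4.919 × 0.1062 ≈ 0.522 mcg/mL.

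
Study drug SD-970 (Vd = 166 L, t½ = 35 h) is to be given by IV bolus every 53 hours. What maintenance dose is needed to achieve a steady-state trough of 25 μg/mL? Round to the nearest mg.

7705 mg

τ/t½ = 53/35 ≈ 1.5143, so f = (1/2)^(53/35) ≈ 0.350070.
Cmin,ss = (D/Vd)·f/(1−f), so D = Cmin,ss·Vd·(1−f)/f.
D = 25 × 166 × (1−f)/f ≈ 25 × 166 × 1.85657 ≈ 7704.77 mg.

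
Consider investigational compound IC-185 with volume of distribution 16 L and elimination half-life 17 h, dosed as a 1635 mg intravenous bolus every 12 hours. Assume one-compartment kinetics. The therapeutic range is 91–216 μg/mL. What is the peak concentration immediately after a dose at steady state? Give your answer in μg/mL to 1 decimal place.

264.1 μg/mL

Over one 12-h interval, 12/17 ≈ 0.70588 half-lives elapse, leaving f ≈ 0.6131 of each dose.
At steady state, accumulation factor R = 1/(1 − e^(−kτ)) ≈ 2.5846.
Each bolus raises the concentration by D/Vd = 1635/16 ≈ 102.188 μg/mL.
Steady-state peak Cmax,ss = C₀·R ≈ 102.188 × 2.5846 ≈ 264.115 μg/mL.
Peak 264.1 μg/mL vs MTC 216 μg/mL: exceeds toxic threshold.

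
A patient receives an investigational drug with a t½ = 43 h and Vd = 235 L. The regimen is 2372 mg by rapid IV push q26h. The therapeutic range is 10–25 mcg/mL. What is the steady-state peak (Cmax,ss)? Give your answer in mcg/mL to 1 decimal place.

29.5 mcg/mL

Over one 26-h interval, 26/43 ≈ 0.60465 half-lives elapse, leaving f ≈ 0.6576 of each dose.
At steady state, accumulation factor R = 1/(1 − e^(−kτ)) ≈ 2.9206.
Single-dose peak C₀ = D/Vd = 2372/235 ≈ 10.094 mcg/mL.
Steady-state peak Cmax,ss = C₀·R ≈ 10.094 × 2.9206 ≈ 29.481 mcg/mL.
Peak 29.5 mcg/mL vs MTC 25 mcg/mL: exceeds toxic threshold.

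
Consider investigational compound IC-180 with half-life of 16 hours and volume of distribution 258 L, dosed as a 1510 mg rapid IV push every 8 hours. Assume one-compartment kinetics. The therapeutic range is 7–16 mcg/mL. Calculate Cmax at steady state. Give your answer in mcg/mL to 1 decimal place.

τ/t½ = 8/16 ≈ 0.5, so fraction remaining f = (1/2)^(8/16) ≈ 0.7071.
At steady state, accumulation factor R = 1/(1 − e^(−kτ)) ≈ 3.4141.
Single-dose peak C₀ = D/Vd = 1510/258 ≈ 5.853 mcg/mL.
Steady-state peak Cmax,ss = C₀·R ≈ 5.853 × 3.4141 ≈ 19.983 mcg/mL.
Peak 20.0 mcg/mL vs MTC 16 mcg/mL: exceeds toxic threshold.

20.0 mcg/mL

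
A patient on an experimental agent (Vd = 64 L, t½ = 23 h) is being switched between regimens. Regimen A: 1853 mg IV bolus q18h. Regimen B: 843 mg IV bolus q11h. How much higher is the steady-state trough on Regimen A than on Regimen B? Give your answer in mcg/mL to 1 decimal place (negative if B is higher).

Regimen A: f = (1/2)^(18/23) ≈ 0.5813; Cmin,ss = (1853/64)·f/(1−f) ≈ 40.197 mcg/mL.
Regimen B: f = (1/2)^(11/23) ≈ 0.7178; Cmin,ss = (843/64)·f/(1−f) ≈ 33.504 mcg/mL.
Difference ≈ 40.197 − 33.504 ≈ 6.693 mcg/mL.

6.7 mcg/mL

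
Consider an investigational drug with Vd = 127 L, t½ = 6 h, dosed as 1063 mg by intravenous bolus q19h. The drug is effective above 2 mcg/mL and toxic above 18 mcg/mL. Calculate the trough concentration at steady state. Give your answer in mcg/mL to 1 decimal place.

1.0 mcg/mL

k = ln2/t½ = ln2/6 ≈ 0.115525 h⁻¹; fraction remaining f = e^(−kτ) = e^(−0.115525×19) ≈ 0.1114.
Each bolus raises the concentration by D/Vd = 1063/127 ≈ 8.370 mcg/mL.
Steady-state trough Cmin,ss = C₀·f/(1−f) ≈ 8.370 × 0.1114/0.8886 ≈ 1.049 mcg/mL.
Trough 1.0 mcg/mL vs MEC 2 mcg/mL: subtherapeutic.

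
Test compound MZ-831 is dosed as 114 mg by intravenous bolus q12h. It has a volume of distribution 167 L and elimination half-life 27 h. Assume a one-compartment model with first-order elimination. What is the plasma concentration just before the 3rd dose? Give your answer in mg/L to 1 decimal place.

0.9 mg/L

f = (1/2)^(τ/t½) = (1/2)^(12/27) ≈ 0.7349.
C₀ = D/Vd = 114/167 ≈ 0.683 mg/L.
Before the 3rd dose, 2 doses have been given. Superposition: Cmin = C₀·(f + f²).
≈ 0.683 × (0.7349 + 0.5401) ≈ 0.683 × 1.2750 ≈ 0.871 mg/L.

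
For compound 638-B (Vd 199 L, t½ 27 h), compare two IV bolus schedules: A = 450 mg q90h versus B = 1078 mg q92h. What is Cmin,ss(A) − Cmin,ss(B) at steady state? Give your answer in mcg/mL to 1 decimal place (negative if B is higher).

-0.3 mcg/mL

Regimen A: f = (1/2)^(90/27) ≈ 0.0992; Cmin,ss = (450/199)·f/(1−f) ≈ 0.249 mcg/mL.
Regimen B: f = (1/2)^(92/27) ≈ 0.0942; Cmin,ss = (1078/199)·f/(1−f) ≈ 0.563 mcg/mL.
Difference ≈ 0.249 − 0.563 ≈ -0.314 mcg/mL.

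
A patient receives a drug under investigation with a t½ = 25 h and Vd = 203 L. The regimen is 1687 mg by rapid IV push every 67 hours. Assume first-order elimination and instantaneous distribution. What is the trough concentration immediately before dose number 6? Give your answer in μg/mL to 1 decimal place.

1.5 μg/mL

f = (1/2)^(τ/t½) = (1/2)^(67/25) ≈ 0.1560.
C₀ = D/Vd = 1687/203 ≈ 8.310 μg/mL.
Before the 6th dose, 5 doses have been given. Superposition: Cmin = C₀·(f + f² + … + f^5).
≈ 8.310 × (0.1560 + 0.0243 + 0.0038 + 0.0006 + 0.0001) ≈ 8.310 × 0.1848 ≈ 1.536 μg/mL.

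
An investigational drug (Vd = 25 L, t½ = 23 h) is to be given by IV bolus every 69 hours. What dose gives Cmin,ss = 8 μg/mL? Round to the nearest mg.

τ/t½ = 69/23 ≈ 3, so f = (1/2)^(69/23) ≈ 0.125000.
Cmin,ss = (D/Vd)·f/(1−f), so D = Cmin,ss·Vd·(1−f)/f.
D = 8 × 25 × (1−f)/f ≈ 8 × 25 × 7.00000 ≈ 1400.00 mg.

1400 mg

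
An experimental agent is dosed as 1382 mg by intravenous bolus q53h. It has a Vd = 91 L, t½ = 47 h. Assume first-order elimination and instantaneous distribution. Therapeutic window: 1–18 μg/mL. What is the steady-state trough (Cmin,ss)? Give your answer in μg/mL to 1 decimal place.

12.8 μg/mL

Over one 53-h interval, 53/47 ≈ 1.1277 half-lives elapse, leaving f ≈ 0.4577 of each dose.
Accumulation ratio R = 1/(1 − f) ≈ 1/0.5423 ≈ 1.8440.
Each bolus raises the concentration by D/Vd = 1382/91 ≈ 15.187 μg/mL.
Cmax,ss = C₀/(1 − f) ≈ 15.187/0.5423 ≈ 28.005 μg/mL.
One interval later, Cmin,ss = Cmax,ss·e^(−kτ) ≈ 28.005 × 0.4577 ≈ 12.818 μg/mL.
Trough 12.8 μg/mL vs MEC 1 μg/mL: adequate.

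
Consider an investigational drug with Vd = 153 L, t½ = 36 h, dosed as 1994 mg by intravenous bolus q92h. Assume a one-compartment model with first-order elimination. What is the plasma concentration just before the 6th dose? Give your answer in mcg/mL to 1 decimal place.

2.7 mcg/mL

f = (1/2)^(τ/t½) = (1/2)^(92/36) ≈ 0.1701.
C₀ = D/Vd = 1994/153 ≈ 13.033 mcg/mL.
Before the 6th dose, 5 doses have been given. Superposition: Cmin = C₀·(f + f² + … + f^5).
≈ 13.033 × (0.1701 + 0.0289 + 0.0049 + 0.0008 + 0.0001) ≈ 13.033 × 0.2048 ≈ 2.669 mcg/mL.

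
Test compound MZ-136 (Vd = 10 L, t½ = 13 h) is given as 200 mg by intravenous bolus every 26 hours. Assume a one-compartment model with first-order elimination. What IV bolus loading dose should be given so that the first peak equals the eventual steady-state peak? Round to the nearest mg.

f = (1/2)^(26/13) ≈ 0.250000; accumulation ratio R = 1/(1−f) ≈ 1.33333.
Loading dose to hit Cmax,ss on first dose: D_load = D_maint·R ≈ 200 × 1.33333 ≈ 266.67 mg.

267 mg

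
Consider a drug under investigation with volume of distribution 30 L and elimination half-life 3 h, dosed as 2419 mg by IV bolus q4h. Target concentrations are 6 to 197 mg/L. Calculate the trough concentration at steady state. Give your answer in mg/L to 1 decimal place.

Over one 4-h interval, 4/3 ≈ 1.3333 half-lives elapse, leaving f ≈ 0.3969 of each dose.
Accumulation ratio R = 1/(1 − f) ≈ 1/0.6031 ≈ 1.6581.
Single-dose peak C₀ = D/Vd = 2419/30 ≈ 80.633 mg/L.
Cmax,ss = C₀/(1 − f) ≈ 80.633/0.6031 ≈ 133.698 mg/L.
One interval later, Cmin,ss = Cmax,ss·e^(−kτ) ≈ 133.698 × 0.3969 ≈ 53.065 mg/L.
Trough 53.1 mg/L vs MEC 6 mg/L: adequate.

53.1 mg/L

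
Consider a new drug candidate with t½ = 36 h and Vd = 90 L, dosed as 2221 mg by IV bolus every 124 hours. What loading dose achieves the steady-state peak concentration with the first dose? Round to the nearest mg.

f = (1/2)^(124/36) ≈ 0.091858; accumulation ratio R = 1/(1−f) ≈ 1.10115.
Loading dose to hit Cmax,ss on first dose: D_load = D_maint·R ≈ 2221 × 1.10115 ≈ 2445.65 mg.

2446 mg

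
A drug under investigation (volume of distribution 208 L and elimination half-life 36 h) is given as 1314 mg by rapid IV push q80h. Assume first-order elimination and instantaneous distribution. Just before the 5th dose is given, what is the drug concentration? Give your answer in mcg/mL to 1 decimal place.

f = (1/2)^(τ/t½) = (1/2)^(80/36) ≈ 0.2143.
C₀ = D/Vd = 1314/208 ≈ 6.317 mcg/mL.
Before the 5th dose, 4 doses have been given. Superposition: Cmin = C₀·(f + f² + … + f^4).
≈ 6.317 × (0.2143 + 0.0459 + 0.0098 + 0.0021) ≈ 6.317 × 0.2721 ≈ 1.719 mcg/mL.

1.7 mcg/mL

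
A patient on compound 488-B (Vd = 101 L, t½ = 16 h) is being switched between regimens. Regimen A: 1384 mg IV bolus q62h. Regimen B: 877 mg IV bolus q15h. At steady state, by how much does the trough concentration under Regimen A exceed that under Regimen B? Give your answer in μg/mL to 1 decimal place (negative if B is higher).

-8.5 μg/mL

Regimen A: f = (1/2)^(62/16) ≈ 0.0682; Cmin,ss = (1384/101)·f/(1−f) ≈ 1.003 μg/mL.
Regimen B: f = (1/2)^(15/16) ≈ 0.5221; Cmin,ss = (877/101)·f/(1−f) ≈ 9.486 μg/mL.
Difference ≈ 1.003 − 9.486 ≈ -8.483 μg/mL.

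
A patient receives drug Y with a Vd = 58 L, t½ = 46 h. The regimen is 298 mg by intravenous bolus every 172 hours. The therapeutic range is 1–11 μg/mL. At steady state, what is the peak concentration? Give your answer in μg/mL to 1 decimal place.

5.6 μg/mL

Over one 172-h interval, 172/46 ≈ 3.7391 half-lives elapse, leaving f ≈ 0.0749 of each dose.
Accumulation ratio R = 1/(1 − f) ≈ 1/0.9251 ≈ 1.0810.
Each bolus raises the concentration by D/Vd = 298/58 ≈ 5.138 μg/mL.
Steady-state peak Cmax,ss = C₀·R ≈ 5.138 × 1.0810 ≈ 5.554 μg/mL.
Peak 5.6 μg/mL vs MTC 11 μg/mL: below toxic threshold.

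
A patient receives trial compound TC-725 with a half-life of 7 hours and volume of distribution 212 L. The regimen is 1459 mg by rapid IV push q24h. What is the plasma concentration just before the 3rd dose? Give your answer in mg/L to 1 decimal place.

0.7 mg/L

f = (1/2)^(τ/t½) = (1/2)^(24/7) ≈ 0.0929.
C₀ = D/Vd = 1459/212 ≈ 6.882 mg/L.
Before the 3rd dose, 2 doses have been given. Superposition: Cmin = C₀·(f + f²).
≈ 6.882 × (0.0929 + 0.0086) ≈ 6.882 × 0.1015 ≈ 0.699 mg/L.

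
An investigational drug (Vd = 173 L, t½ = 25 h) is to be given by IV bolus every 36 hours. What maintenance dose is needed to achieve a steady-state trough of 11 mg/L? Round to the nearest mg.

τ/t½ = 36/25 ≈ 1.44, so f = (1/2)^(36/25) ≈ 0.368567.
Cmin,ss = (D/Vd)·f/(1−f), so D = Cmin,ss·Vd·(1−f)/f.
D = 11 × 173 × (1−f)/f ≈ 11 × 173 × 1.71321 ≈ 3260.24 mg.

3260 mg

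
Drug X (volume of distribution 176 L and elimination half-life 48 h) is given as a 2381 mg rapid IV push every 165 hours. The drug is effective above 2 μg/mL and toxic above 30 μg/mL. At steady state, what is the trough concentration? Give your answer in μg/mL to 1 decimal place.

1.4 μg/mL

τ/t½ = 165/48 ≈ 3.4375, so fraction remaining f = (1/2)^(165/48) ≈ 0.0923.
Each bolus raises the concentration by D/Vd = 2381/176 ≈ 13.528 μg/mL.
Steady-state trough Cmin,ss = C₀·f/(1−f) ≈ 13.528 × 0.0923/0.9077 ≈ 1.376 μg/mL.
Trough 1.4 μg/mL vs MEC 2 μg/mL: subtherapeutic.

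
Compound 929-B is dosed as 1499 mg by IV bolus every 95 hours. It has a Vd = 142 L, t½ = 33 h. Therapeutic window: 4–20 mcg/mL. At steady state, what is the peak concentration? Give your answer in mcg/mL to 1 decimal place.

12.2 mcg/mL

k = ln2/t½ = ln2/33 ≈ 0.021004 h⁻¹; fraction remaining f = e^(−kτ) = e^(−0.021004×95) ≈ 0.1360.
At steady state, accumulation factor R = 1/(1 − e^(−kτ)) ≈ 1.1574.
Single-dose peak C₀ = D/Vd = 1499/142 ≈ 10.556 mcg/mL.
Steady-state peak Cmax,ss = C₀·R ≈ 10.556 × 1.1574 ≈ 12.218 mcg/mL.
Peak 12.2 mcg/mL vs MTC 20 mcg/mL: below toxic threshold.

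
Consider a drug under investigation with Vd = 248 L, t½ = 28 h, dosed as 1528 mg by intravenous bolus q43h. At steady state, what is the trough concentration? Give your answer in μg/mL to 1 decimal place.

3.2 μg/mL

τ/t½ = 43/28 ≈ 1.5357, so fraction remaining f = (1/2)^(43/28) ≈ 0.3449.
Each bolus raises the concentration by D/Vd = 1528/248 ≈ 6.161 μg/mL.
Steady-state trough Cmin,ss = C₀·f/(1−f) ≈ 6.161 × 0.3449/0.6551 ≈ 3.244 μg/mL.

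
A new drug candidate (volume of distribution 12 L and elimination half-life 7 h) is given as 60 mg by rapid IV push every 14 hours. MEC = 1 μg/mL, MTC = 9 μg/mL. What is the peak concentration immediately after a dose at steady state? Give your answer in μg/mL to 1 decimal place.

6.7 μg/mL

τ = 14 h = 2 half-lives, so f = (1/2)^2 = 0.25.
At steady state, R = 1/(1 − 0.25) = 4/3.
Single-dose peak C₀ = D/Vd = 60/12 = 5 μg/mL.
Steady-state peak Cmax,ss = C₀·R = 5 × 4/3 ≈ 6.667 μg/mL.
Peak 6.7 μg/mL vs MTC 9 μg/mL: below toxic threshold.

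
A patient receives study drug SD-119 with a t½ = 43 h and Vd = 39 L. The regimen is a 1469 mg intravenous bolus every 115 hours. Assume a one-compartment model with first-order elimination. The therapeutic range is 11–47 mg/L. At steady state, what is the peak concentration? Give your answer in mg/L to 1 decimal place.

k = ln2/t½ = ln2/43 ≈ 0.016120 h⁻¹; fraction remaining f = e^(−kτ) = e^(−0.016120×115) ≈ 0.1566.
Accumulation ratio R = 1/(1 − f) ≈ 1/0.8434 ≈ 1.1857.
Single-dose peak C₀ = D/Vd = 1469/39 ≈ 37.667 mg/L.
Steady-state peak Cmax,ss = C₀·R ≈ 37.667 × 1.1857 ≈ 44.662 mg/L.
Peak 44.7 mg/L vs MTC 47 mg/L: below toxic threshold.

44.7 mg/L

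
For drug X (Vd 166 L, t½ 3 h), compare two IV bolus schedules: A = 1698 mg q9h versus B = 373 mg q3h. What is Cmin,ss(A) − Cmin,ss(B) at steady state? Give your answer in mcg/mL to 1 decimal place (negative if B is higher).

-0.8 mcg/mL

Regimen A: f = (1/2)^(9/3) ≈ 0.1250; Cmin,ss = (1698/166)·f/(1−f) ≈ 1.461 mcg/mL.
Regimen B: f = (1/2)^(3/3) ≈ 0.5000; Cmin,ss = (373/166)·f/(1−f) ≈ 2.247 mcg/mL.
Difference ≈ 1.461 − 2.247 ≈ -0.786 mcg/mL.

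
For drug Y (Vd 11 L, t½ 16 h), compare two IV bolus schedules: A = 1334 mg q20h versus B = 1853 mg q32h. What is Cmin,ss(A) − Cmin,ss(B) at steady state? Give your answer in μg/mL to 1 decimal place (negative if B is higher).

31.8 μg/mL

Regimen A: f = (1/2)^(20/16) ≈ 0.4204; Cmin,ss = (1334/11)·f/(1−f) ≈ 87.962 μg/mL.
Regimen B: f = (1/2)^(32/16) ≈ 0.2500; Cmin,ss = (1853/11)·f/(1−f) ≈ 56.152 μg/mL.
Difference ≈ 87.962 − 56.152 ≈ 31.810 μg/mL.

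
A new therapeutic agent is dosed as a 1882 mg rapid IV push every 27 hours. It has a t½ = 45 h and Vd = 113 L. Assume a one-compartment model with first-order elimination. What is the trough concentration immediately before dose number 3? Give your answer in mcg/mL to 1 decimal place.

f = (1/2)^(τ/t½) = (1/2)^(27/45) ≈ 0.6598.
C₀ = D/Vd = 1882/113 ≈ 16.655 mcg/mL.
Before the 3rd dose, 2 doses have been given. Superposition: Cmin = C₀·(f + f²).
≈ 16.655 × (0.6598 + 0.4353) ≈ 16.655 × 1.0951 ≈ 18.239 mcg/mL.

18.2 mcg/mL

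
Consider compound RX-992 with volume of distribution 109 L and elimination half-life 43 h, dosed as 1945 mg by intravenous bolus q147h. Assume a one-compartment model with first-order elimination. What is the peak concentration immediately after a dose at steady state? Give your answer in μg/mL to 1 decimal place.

19.7 μg/mL

k = ln2/t½ = ln2/43 ≈ 0.016120 h⁻¹; fraction remaining f = e^(−kτ) = e^(−0.016120×147) ≈ 0.0935.
At steady state, accumulation factor R = 1/(1 − e^(−kτ)) ≈ 1.1031.
Each bolus raises the concentration by D/Vd = 1945/109 ≈ 17.844 μg/mL.
Steady-state peak Cmax,ss = C₀·R ≈ 17.844 × 1.1031 ≈ 19.684 μg/mL.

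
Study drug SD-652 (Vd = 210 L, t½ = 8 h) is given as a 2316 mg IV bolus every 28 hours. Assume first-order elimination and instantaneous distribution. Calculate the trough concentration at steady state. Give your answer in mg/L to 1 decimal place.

τ/t½ = 28/8 ≈ 3.5, so fraction remaining f = (1/2)^(28/8) ≈ 0.0884.
Single-dose peak C₀ = D/Vd = 2316/210 ≈ 11.029 mg/L.
Steady-state trough Cmin,ss = C₀·f/(1−f) ≈ 11.029 × 0.0884/0.9116 ≈ 1.070 mg/L.

1.1 mg/L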